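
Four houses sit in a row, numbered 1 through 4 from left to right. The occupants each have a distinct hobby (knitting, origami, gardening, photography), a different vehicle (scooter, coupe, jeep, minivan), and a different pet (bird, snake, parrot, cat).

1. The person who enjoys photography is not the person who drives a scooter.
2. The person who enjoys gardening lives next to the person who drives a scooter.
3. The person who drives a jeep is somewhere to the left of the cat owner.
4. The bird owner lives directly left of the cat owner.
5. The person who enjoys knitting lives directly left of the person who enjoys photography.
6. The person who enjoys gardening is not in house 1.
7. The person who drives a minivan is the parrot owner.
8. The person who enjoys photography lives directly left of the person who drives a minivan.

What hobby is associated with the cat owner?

The person who enjoys knitting is narrowed to house 1 or 2; consider each.
Placing it in house 2 leads to a contradiction, so it's in house 1.
By clue 5, the person who enjoys photography is in house 2.
Clue 8 places the person who drives a minivan in house 3.
The person who enjoys gardening is in house 3 (clue 2).
From clue 2, the person who drives a scooter must be in house 4.
Clue 7 places the parrot owner in house 3.
House 4's hobby must be origami (nothing else left).
The bird owner is in house 1 (clue 4).
Clue 4: the cat owner is in house 2.
So house 4 gets snake for pet.
Clue 3 places the person who drives a jeep in house 1.
So house 2 gets coupe for vehicle.
So: house 1 = knitting/jeep/bird, house 2 = photography/coupe/cat, house 3 = gardening/minivan/parrot, house 4 = origami/scooter/snake.

photography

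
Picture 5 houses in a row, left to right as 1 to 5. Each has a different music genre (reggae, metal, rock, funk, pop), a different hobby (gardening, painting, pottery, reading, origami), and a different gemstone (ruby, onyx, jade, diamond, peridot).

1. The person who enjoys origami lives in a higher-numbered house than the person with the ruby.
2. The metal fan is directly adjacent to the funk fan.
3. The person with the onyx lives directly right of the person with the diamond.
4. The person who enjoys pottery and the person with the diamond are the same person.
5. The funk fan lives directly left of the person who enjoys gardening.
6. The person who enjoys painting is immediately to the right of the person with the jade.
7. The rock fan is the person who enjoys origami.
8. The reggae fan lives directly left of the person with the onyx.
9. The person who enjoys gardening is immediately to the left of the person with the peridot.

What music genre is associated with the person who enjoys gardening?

The funk fan is narrowed to house 1 or 2 or 3; consider each.
Placing it in house 2 and house 3 leads to a contradiction, so it's in house 1.
From clue 2, the metal fan must be in house 2.
The person who enjoys gardening is in house 2 (clue 5).
Clue 9 places the person with the peridot in house 3.
That leaves onyx as the gemstone for house 5.
From clue 3, the person with the diamond must be in house 4.
The person who enjoys pottery is in house 4 (clue 4).
Clue 8 places the reggae fan in house 4.
So house 1 gets reading for hobby.
So house 1 gets ruby for gemstone.
So house 2 gets jade for gemstone.
By clue 6, the person who enjoys painting is in house 3.
House 5 hobby: only origami fits.
The rock fan is in house 5 (clue 7).
House 3's music genre must be pop (nothing else left).
So: house 1 = funk/reading/ruby, house 2 = metal/gardening/jade, house 3 = pop/painting/peridot, house 4 = reggae/pottery/diamond, house 5 = rock/origami/onyx.

metal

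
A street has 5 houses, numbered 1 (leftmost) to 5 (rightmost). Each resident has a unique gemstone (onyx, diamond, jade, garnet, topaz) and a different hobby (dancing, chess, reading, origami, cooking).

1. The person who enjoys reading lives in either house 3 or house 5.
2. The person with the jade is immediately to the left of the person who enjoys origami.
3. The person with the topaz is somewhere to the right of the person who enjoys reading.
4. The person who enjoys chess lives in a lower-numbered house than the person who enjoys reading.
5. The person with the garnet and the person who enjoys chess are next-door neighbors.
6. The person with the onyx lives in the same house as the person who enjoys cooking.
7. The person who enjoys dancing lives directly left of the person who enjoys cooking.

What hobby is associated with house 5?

By clue 3, the person who enjoys reading is in house 3.
The person with the onyx is narrowed to house 2 or 5; consider each.
Placing it in house 2 leads to a contradiction, so it's in house 5.
The person who enjoys cooking is in house 5 (clue 6).
By clue 7, the person who enjoys dancing is in house 4.
House 4's gemstone must be topaz (nothing else left).
So house 1 gets chess for hobby.
So house 2 gets origami for hobby.
By clue 2, the person with the jade is in house 1.
Clue 5: the person with the garnet is in house 2.
That leaves diamond as the gemstone for house 3.
So: house 1 = jade/chess, house 2 = garnet/origami, house 3 = diamond/reading, house 4 = topaz/dancing, house 5 = onyx/cooking.

cooking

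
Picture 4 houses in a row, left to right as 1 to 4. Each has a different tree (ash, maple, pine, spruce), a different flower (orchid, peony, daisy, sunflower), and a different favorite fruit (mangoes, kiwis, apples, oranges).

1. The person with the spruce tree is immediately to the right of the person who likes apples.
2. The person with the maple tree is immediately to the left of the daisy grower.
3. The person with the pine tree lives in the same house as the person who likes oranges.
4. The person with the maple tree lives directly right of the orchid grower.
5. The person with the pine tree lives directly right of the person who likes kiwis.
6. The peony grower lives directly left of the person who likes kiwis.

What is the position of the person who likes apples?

2

That leaves ash as the tree for house 1.
The person with the maple tree is narrowed to house 2 or 3; consider each.
Placing it in house 3 leads to a contradiction, so it's in house 2.
The daisy grower is in house 3 (clue 2).
By clue 4, the orchid grower is in house 1.
That leaves peony as the flower for house 2.
So house 4 gets sunflower for flower.
Clue 6 places the person who likes kiwis in house 3.
The only favorite fruit still possible for house 1 is mangoes.
House 2's favorite fruit must be apples (nothing else left).
So house 4 gets oranges for favorite fruit.
Clue 1: the person with the spruce tree is in house 3.
The person with the pine tree is in house 4 (clue 3).
So: house 1 = ash/orchid/mangoes, house 2 = maple/peony/apples, house 3 = spruce/daisy/kiwis, house 4 = pine/sunflower/oranges.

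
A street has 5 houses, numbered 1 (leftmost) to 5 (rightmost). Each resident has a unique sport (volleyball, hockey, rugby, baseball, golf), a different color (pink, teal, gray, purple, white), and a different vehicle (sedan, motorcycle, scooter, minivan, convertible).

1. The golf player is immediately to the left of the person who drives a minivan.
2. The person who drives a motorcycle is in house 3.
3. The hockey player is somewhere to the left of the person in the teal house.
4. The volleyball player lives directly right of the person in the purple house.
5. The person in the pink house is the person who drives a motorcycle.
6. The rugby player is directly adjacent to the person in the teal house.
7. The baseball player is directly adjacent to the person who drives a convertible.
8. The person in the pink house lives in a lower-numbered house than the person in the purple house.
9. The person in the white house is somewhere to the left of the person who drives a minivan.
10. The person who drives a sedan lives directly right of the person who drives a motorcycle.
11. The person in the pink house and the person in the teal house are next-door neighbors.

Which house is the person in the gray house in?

5

From clue 2, the person who drives a motorcycle must be in house 3.
By clue 5, the person in the pink house is in house 3.
The person in the purple house is in house 4 (clue 8).
By clue 10, the person who drives a sedan is in house 4.
The only color still possible for house 5 is gray.
Clue 3: the hockey player is in house 1.
From clue 4, the volleyball player must be in house 5.
The only sport still possible for house 2 is baseball.
House 3 sport: only rugby fits.
House 4's sport must be golf (nothing else left).
That leaves white as the color for house 1.
That leaves teal as the color for house 2.
Clue 1: the person who drives a minivan is in house 5.
By clue 7, the person who drives a convertible is in house 1.
The only vehicle still possible for house 2 is scooter.
So: house 1 = hockey/white/convertible, house 2 = baseball/teal/scooter, house 3 = rugby/pink/motorcycle, house 4 = golf/purple/sedan, house 5 = volleyball/gray/minivan.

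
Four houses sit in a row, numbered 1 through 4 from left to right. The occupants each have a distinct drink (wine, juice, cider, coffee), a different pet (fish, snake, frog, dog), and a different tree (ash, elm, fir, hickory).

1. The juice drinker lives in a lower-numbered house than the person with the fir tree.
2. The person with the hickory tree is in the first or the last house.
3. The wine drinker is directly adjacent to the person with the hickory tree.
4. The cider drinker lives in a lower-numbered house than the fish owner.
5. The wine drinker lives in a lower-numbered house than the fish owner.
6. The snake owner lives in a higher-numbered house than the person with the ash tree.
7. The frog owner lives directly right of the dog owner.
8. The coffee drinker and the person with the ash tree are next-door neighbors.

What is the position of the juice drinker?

House 4 drink: only coffee fits.
House 1 pet: only dog fits.
Clue 7: the frog owner is in house 2.
From clue 8, the person with the ash tree must be in house 3.
Clue 6: the snake owner is in house 4.
The only pet still possible for house 3 is fish.
Clue 5: the wine drinker is in house 2.
House 1's drink must be cider (nothing else left).
That leaves juice as the drink for house 3.
Clue 1 places the person with the fir tree in house 4.
Clue 3 places the person with the hickory tree in house 1.
That leaves elm as the tree for house 2.
So: house 1 = cider/dog/hickory, house 2 = wine/frog/elm, house 3 = juice/fish/ash, house 4 = coffee/snake/fir.

3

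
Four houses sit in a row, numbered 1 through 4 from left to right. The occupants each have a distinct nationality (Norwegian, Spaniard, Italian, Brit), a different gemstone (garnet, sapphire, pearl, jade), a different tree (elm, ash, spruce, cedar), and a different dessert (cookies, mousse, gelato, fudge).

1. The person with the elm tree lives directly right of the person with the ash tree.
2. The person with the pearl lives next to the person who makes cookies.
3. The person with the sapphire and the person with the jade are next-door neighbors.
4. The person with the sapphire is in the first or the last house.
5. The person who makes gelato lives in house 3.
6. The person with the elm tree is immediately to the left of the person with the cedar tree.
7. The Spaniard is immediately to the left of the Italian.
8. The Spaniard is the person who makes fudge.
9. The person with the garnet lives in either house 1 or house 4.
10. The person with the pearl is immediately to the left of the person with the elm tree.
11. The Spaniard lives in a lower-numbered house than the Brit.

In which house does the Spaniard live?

From clue 5, the person who makes gelato must be in house 3.
House 3 gemstone: only jade fits.
The person with the sapphire is in house 4 (clue 3).
House 2 gemstone: only pearl fits.
The only dessert still possible for house 4 is mousse.
Clue 2: the person who makes cookies is in house 1.
From clue 10, the person with the elm tree must be in house 3.
So house 1 gets garnet for gemstone.
House 4's tree must be cedar (nothing else left).
House 2's dessert must be fudge (nothing else left).
Clue 1 places the person with the ash tree in house 2.
Clue 8: the Spaniard is in house 2.
That leaves Norwegian as the nationality for house 1.
That leaves Italian as the nationality for house 3.
So house 4 gets Brit for nationality.
So house 1 gets spruce for tree.
So: house 1 = Norwegian/garnet/spruce/cookies, house 2 = Spaniard/pearl/ash/fudge, house 3 = Italian/jade/elm/gelato, house 4 = Brit/sapphire/cedar/mousse.

2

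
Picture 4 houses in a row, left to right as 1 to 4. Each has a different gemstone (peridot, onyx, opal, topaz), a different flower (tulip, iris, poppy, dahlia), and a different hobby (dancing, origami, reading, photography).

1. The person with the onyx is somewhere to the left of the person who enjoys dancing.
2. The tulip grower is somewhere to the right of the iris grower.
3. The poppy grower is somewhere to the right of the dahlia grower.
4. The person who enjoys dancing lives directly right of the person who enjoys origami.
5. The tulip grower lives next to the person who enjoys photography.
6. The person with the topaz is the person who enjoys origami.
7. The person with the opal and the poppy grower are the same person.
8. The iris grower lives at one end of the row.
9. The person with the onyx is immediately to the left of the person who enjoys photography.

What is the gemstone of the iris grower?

Clue 8 places the iris grower in house 1.
The person with the opal is narrowed to house 3 or 4; consider each.
Placing it in house 3 leads to a contradiction, so it's in house 4.
By clue 7, the poppy grower is in house 4.
The dahlia grower is narrowed to house 2 or 3; consider each.
Placing it in house 3 leads to a contradiction, so it's in house 2.
That leaves tulip as the flower for house 3.
The person with the onyx is narrowed to house 1 or 3; consider each.
Placing it in house 3 leads to a contradiction, so it's in house 1.
By clue 9, the person who enjoys photography is in house 2.
Clue 4: the person who enjoys dancing is in house 4.
From clue 4, the person who enjoys origami must be in house 3.
Clue 6: the person with the topaz is in house 3.
The only gemstone still possible for house 2 is peridot.
House 1's hobby must be reading (nothing else left).
So: house 1 = onyx/iris/reading, house 2 = peridot/dahlia/photography, house 3 = topaz/tulip/origami, house 4 = opal/poppy/dancing.

onyx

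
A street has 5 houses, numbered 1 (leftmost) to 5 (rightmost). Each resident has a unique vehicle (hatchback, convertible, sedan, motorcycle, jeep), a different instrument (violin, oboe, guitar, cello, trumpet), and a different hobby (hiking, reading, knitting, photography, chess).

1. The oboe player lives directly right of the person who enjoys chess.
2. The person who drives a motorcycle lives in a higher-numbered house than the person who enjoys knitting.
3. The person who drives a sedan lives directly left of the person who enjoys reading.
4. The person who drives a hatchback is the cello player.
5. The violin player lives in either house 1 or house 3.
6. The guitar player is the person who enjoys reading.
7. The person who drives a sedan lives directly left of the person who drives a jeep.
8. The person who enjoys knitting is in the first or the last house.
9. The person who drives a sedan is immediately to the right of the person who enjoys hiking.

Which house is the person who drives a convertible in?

1

The person who enjoys knitting is in house 1 (clue 8).
The person who drives a jeep is narrowed to house 4 or 5; consider each.
Placing it in house 4 leads to a contradiction, so it's in house 5.
Clue 7: the person who drives a sedan is in house 4.
By clue 9, the person who enjoys hiking is in house 3.
By clue 3, the person who enjoys reading is in house 5.
The guitar player is in house 5 (clue 6).
The only instrument still possible for house 4 is trumpet.
Clue 1: the person who enjoys chess is in house 2.
House 2 instrument: only cello fits.
House 3's instrument must be oboe (nothing else left).
So house 4 gets photography for hobby.
The person who drives a hatchback is in house 2 (clue 4).
House 1 vehicle: only convertible fits.
House 3 vehicle: only motorcycle fits.
House 1 instrument: only violin fits.
So: house 1 = convertible/violin/knitting, house 2 = hatchback/cello/chess, house 3 = motorcycle/oboe/hiking, house 4 = sedan/trumpet/photography, house 5 = jeep/guitar/reading.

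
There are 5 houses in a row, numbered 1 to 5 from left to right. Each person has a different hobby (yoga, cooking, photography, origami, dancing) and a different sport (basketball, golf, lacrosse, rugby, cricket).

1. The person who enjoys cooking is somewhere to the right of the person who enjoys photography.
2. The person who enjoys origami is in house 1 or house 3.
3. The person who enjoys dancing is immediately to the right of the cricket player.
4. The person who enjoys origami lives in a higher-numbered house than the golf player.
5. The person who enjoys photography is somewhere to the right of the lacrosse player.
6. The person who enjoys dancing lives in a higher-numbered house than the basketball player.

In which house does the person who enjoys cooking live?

Clue 4 places the person who enjoys origami in house 3.
So house 1 gets yoga for hobby.
That leaves rugby as the sport for house 5.
The person who enjoys cooking is narrowed to house 4 or 5; consider each.
Placing it in house 5 leads to a contradiction, so it's in house 4.
Clue 1: the person who enjoys photography is in house 2.
The lacrosse player is in house 1 (clue 5).
The only hobby still possible for house 5 is dancing.
The cricket player is in house 4 (clue 3).
House 2 sport: only golf fits.
The only sport still possible for house 3 is basketball.
So: house 1 = yoga/lacrosse, house 2 = photography/golf, house 3 = origami/basketball, house 4 = cooking/cricket, house 5 = dancing/rugby.

4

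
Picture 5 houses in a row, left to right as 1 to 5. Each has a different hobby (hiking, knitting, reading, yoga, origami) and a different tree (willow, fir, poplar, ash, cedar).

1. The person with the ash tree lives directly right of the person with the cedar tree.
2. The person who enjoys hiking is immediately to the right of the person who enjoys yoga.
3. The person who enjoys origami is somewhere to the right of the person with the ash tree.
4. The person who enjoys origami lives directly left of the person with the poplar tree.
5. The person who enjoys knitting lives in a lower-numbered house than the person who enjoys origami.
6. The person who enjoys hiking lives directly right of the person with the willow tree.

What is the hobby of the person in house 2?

hiking

The person who enjoys origami is narrowed to house 3 or 4; consider each.
Placing it in house 3 leads to a contradiction, so it's in house 4.
Clue 4 places the person with the poplar tree in house 5.
So house 5 gets reading for hobby.
So house 4 gets fir for tree.
House 3's tree must be ash (nothing else left).
The person with the cedar tree is in house 2 (clue 1).
So house 1 gets willow for tree.
By clue 6, the person who enjoys hiking is in house 2.
That leaves yoga as the hobby for house 1.
That leaves knitting as the hobby for house 3.
So: house 1 = yoga/willow, house 2 = hiking/cedar, house 3 = knitting/ash, house 4 = origami/fir, house 5 = reading/poplar.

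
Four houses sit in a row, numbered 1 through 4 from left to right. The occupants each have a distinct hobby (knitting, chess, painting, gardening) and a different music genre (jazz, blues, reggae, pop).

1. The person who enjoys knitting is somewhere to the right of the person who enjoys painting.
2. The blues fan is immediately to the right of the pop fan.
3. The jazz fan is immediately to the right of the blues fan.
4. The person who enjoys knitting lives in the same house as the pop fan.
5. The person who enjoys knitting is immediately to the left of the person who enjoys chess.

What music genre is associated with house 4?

jazz

That leaves reggae as the music genre for house 1.
So house 4 gets jazz for music genre.
From clue 2, the blues fan must be in house 3.
Clue 2: the pop fan is in house 2.
Clue 4 places the person who enjoys knitting in house 2.
Clue 5: the person who enjoys chess is in house 3.
House 1's hobby must be painting (nothing else left).
The only hobby still possible for house 4 is gardening.
So: house 1 = painting/reggae, house 2 = knitting/pop, house 3 = chess/blues, house 4 = gardening/jazz.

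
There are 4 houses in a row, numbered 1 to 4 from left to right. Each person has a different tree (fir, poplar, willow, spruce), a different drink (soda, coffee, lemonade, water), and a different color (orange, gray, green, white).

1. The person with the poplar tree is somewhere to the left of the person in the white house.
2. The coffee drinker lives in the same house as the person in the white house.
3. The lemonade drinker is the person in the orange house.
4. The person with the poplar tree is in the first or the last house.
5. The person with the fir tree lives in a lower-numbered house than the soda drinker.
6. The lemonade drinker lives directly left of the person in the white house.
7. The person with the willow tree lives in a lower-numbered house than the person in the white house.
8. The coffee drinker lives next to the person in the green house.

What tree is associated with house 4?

spruce

Clue 4: the person with the poplar tree is in house 1.
House 4's tree must be spruce (nothing else left).
House 1's drink must be water (nothing else left).
So house 2 gets lemonade for drink.
Clue 3 places the person in the orange house in house 2.
Clue 6: the person in the white house is in house 3.
Clue 7 places the person with the willow tree in house 2.
House 3's tree must be fir (nothing else left).
That leaves gray as the color for house 1.
So house 4 gets green for color.
Clue 2: the coffee drinker is in house 3.
By clue 5, the soda drinker is in house 4.
So: house 1 = poplar/water/gray, house 2 = willow/lemonade/orange, house 3 = fir/coffee/white, house 4 = spruce/soda/green.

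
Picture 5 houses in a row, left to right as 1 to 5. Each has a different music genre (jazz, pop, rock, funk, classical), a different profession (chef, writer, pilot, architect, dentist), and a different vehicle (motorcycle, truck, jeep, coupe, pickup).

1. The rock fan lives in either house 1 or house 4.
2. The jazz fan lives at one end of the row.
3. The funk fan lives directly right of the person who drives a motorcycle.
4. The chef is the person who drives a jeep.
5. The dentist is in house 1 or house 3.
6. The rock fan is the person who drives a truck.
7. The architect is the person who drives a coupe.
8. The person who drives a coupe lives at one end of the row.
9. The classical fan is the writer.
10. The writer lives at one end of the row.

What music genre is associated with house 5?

jazz

The classical fan is narrowed to house 1 or 5; consider each.
Placing it in house 5 leads to a contradiction, so it's in house 1.
The writer is in house 1 (clue 9).
So house 3 gets dentist for profession.
The only profession still possible for house 5 is architect.
By clue 6, the person who drives a truck is in house 4.
Clue 7: the person who drives a coupe is in house 5.
The only music genre still possible for house 4 is rock.
House 5 music genre: only jazz fits.
That leaves jeep as the vehicle for house 2.
Clue 3 places the funk fan in house 2.
From clue 3, the person who drives a motorcycle must be in house 1.
From clue 4, the chef must be in house 2.
That leaves pop as the music genre for house 3.
That leaves pilot as the profession for house 4.
House 3's vehicle must be pickup (nothing else left).
So: house 1 = classical/writer/motorcycle, house 2 = funk/chef/jeep, house 3 = pop/dentist/pickup, house 4 = rock/pilot/truck, house 5 = jazz/architect/coupe.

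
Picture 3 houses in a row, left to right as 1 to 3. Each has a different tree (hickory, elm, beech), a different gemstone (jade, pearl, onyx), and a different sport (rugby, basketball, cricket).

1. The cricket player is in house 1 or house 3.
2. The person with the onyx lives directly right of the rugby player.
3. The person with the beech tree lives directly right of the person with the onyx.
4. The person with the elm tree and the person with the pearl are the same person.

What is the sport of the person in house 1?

rugby

Clue 3: the person with the beech tree is in house 3.
Clue 3 places the person with the onyx in house 2.
From clue 2, the rugby player must be in house 1.
By clue 4, the person with the elm tree is in house 1.
Clue 4: the person with the pearl is in house 1.
House 2's tree must be hickory (nothing else left).
House 3's gemstone must be jade (nothing else left).
The only sport still possible for house 2 is basketball.
House 3's sport must be cricket (nothing else left).
So: house 1 = elm/pearl/rugby, house 2 = hickory/onyx/basketball, house 3 = beech/jade/cricket.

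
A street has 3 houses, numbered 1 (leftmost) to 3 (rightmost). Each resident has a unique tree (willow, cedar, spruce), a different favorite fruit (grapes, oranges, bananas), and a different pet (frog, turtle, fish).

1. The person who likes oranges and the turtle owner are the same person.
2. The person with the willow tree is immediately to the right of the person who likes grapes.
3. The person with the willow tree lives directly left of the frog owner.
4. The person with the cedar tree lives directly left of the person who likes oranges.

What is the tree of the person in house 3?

The person with the willow tree is in house 2 (clue 3).
Clue 3: the frog owner is in house 3.
House 1's tree must be cedar (nothing else left).
House 3's tree must be spruce (nothing else left).
From clue 1, the person who likes oranges must be in house 2.
By clue 1, the turtle owner is in house 2.
The person who likes grapes is in house 1 (clue 2).
The only favorite fruit still possible for house 3 is bananas.
So house 1 gets fish for pet.
So: house 1 = cedar/grapes/fish, house 2 = willow/oranges/turtle, house 3 = spruce/bananas/frog.

spruce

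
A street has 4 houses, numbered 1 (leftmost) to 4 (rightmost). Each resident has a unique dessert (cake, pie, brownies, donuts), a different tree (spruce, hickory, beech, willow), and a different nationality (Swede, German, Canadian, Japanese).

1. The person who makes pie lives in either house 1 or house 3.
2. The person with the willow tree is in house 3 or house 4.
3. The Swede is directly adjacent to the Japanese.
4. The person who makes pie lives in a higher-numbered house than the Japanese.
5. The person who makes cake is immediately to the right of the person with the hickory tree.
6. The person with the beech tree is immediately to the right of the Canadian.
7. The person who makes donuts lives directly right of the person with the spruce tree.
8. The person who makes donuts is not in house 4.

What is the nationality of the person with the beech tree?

From clue 4, the person who makes pie must be in house 3.
So house 1 gets brownies for dessert.
The only dessert still possible for house 2 is donuts.
So house 4 gets cake for dessert.
Clue 5: the person with the hickory tree is in house 3.
Clue 7: the person with the spruce tree is in house 1.
House 2 tree: only beech fits.
That leaves willow as the tree for house 4.
House 4's nationality must be German (nothing else left).
By clue 6, the Canadian is in house 1.
House 2 nationality: only Japanese fits.
So house 3 gets Swede for nationality.
So: house 1 = brownies/spruce/Canadian, house 2 = donuts/beech/Japanese, house 3 = pie/hickory/Swede, house 4 = cake/willow/German.

Japanese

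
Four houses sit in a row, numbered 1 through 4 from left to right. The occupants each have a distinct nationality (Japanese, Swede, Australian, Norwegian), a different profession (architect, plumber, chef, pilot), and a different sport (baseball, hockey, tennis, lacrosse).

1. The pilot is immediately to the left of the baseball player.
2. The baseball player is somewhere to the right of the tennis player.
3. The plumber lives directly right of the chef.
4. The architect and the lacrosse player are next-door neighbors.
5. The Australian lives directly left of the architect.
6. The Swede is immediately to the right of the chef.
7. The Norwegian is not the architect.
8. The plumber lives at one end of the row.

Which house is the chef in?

The plumber is in house 4 (clue 8).
By clue 3, the chef is in house 3.
From clue 6, the Swede must be in house 4.
So house 1 gets pilot for profession.
House 2 profession: only architect fits.
From clue 1, the baseball player must be in house 2.
From clue 2, the tennis player must be in house 1.
By clue 5, the Australian is in house 1.
House 2 nationality: only Japanese fits.
So house 3 gets Norwegian for nationality.
That leaves lacrosse as the sport for house 3.
House 4 sport: only hockey fits.
So: house 1 = Australian/pilot/tennis, house 2 = Japanese/architect/baseball, house 3 = Norwegian/chef/lacrosse, house 4 = Swede/plumber/hockey.

3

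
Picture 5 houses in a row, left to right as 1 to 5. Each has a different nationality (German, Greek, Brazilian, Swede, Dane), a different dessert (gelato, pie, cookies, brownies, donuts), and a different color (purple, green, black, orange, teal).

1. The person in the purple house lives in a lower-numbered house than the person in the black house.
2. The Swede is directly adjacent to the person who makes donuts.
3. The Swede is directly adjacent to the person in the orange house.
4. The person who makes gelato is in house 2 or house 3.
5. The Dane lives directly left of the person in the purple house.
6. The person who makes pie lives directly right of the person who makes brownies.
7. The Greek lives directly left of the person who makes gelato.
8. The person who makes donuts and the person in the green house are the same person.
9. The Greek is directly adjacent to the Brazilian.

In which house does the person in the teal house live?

The Greek is narrowed to house 1 or 2; consider each.
Placing it in house 1 leads to a contradiction, so it's in house 2.
Clue 7: the person who makes gelato is in house 3.
House 1 color: only teal fits.
The Brazilian is narrowed to house 1 or 3; consider each.
Placing it in house 1 leads to a contradiction, so it's in house 3.
The only nationality still possible for house 1 is Dane.
By clue 5, the person in the purple house is in house 2.
The German is narrowed to house 4 or 5; consider each.
Placing it in house 4 leads to a contradiction, so it's in house 5.
That leaves Swede as the nationality for house 4.
By clue 2, the person who makes donuts is in house 5.
The person in the green house is in house 5 (clue 8).
That leaves orange as the color for house 3.
House 4 color: only black fits.
The person who makes brownies is in house 1 (clue 6).
The only dessert still possible for house 2 is pie.
The only dessert still possible for house 4 is cookies.
So: house 1 = Dane/brownies/teal, house 2 = Greek/pie/purple, house 3 = Brazilian/gelato/orange, house 4 = Swede/cookies/black, house 5 = German/donuts/green.

1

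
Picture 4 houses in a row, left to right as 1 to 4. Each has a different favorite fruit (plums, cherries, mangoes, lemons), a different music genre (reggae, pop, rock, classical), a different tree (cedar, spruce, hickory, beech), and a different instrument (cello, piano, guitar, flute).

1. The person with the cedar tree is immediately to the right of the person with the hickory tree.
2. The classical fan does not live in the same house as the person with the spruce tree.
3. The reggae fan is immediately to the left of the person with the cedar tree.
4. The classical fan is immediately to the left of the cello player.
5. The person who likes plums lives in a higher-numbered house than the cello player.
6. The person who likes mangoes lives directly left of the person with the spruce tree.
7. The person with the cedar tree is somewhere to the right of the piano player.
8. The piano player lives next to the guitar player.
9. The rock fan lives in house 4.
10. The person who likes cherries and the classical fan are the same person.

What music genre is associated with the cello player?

pop

By clue 9, the rock fan is in house 4.
The person who likes cherries is narrowed to house 1 or 2; consider each.
Placing it in house 1 leads to a contradiction, so it's in house 2.
The classical fan is in house 2 (clue 10).
By clue 4, the cello player is in house 3.
The person who likes plums is in house 4 (clue 5).
From clue 6, the person who likes mangoes must be in house 3.
The person with the spruce tree is in house 4 (clue 6).
That leaves lemons as the favorite fruit for house 1.
Clue 1: the person with the hickory tree is in house 1.
From clue 3, the reggae fan must be in house 1.
The piano player is in house 1 (clue 7).
Clue 8 places the guitar player in house 2.
House 3 music genre: only pop fits.
House 2's tree must be cedar (nothing else left).
House 3 tree: only beech fits.
So house 4 gets flute for instrument.
So: house 1 = lemons/reggae/hickory/piano, house 2 = cherries/classical/cedar/guitar, house 3 = mangoes/pop/beech/cello, house 4 = plums/rock/spruce/flute.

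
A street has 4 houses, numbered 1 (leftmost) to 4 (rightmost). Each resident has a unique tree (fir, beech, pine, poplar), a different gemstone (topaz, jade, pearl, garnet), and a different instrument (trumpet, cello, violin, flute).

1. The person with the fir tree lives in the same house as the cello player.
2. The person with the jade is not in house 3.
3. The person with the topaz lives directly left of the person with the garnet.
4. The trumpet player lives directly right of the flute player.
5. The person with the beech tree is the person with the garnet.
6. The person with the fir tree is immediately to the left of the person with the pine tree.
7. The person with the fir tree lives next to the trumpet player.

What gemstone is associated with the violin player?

jade

The person with the beech tree is narrowed to house 2 or 3 or 4; consider each.
Placing it in house 3 and house 4 leads to a contradiction, so it's in house 2.
Clue 5 places the person with the garnet in house 2.
Clue 3: the person with the topaz is in house 1.
By clue 6, the person with the fir tree is in house 3.
By clue 6, the person with the pine tree is in house 4.
That leaves poplar as the tree for house 1.
House 3's gemstone must be pearl (nothing else left).
The only gemstone still possible for house 4 is jade.
From clue 1, the cello player must be in house 3.
House 1's instrument must be flute (nothing else left).
By clue 4, the trumpet player is in house 2.
House 4 instrument: only violin fits.
So: house 1 = poplar/topaz/flute, house 2 = beech/garnet/trumpet, house 3 = fir/pearl/cello, house 4 = pine/jade/violin.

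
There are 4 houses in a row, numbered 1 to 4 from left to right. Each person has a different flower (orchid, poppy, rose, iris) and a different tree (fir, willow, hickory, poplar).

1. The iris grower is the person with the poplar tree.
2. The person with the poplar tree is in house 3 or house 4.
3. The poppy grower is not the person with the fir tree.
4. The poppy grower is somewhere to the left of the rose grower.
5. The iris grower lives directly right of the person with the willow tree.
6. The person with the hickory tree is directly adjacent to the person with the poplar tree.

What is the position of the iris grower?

That leaves fir as the tree for house 1.
So house 1 gets orchid for flower.
So house 2 gets poppy for flower.
The iris grower is narrowed to house 3 or 4; consider each.
Placing it in house 4 leads to a contradiction, so it's in house 3.
Clue 1 places the person with the poplar tree in house 3.
By clue 5, the person with the willow tree is in house 2.
House 4 flower: only rose fits.
House 4 tree: only hickory fits.
So: house 1 = orchid/fir, house 2 = poppy/willow, house 3 = iris/poplar, house 4 = rose/hickory.

3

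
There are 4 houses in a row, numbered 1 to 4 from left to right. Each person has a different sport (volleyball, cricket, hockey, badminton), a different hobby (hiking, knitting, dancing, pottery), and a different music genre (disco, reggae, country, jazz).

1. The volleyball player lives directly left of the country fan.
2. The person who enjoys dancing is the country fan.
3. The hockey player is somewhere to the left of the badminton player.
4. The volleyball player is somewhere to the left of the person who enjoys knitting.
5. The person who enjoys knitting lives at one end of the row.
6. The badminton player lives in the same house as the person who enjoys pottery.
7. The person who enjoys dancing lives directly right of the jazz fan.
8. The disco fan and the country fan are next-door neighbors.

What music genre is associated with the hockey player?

country

From clue 5, the person who enjoys knitting must be in house 4.
The only hobby still possible for house 1 is hiking.
The only sport still possible for house 4 is cricket.
House 3 sport: only badminton fits.
Clue 6: the person who enjoys pottery is in house 3.
So house 2 gets dancing for hobby.
Clue 2 places the country fan in house 2.
Clue 7 places the jazz fan in house 1.
So house 4 gets reggae for music genre.
From clue 1, the volleyball player must be in house 1.
That leaves hockey as the sport for house 2.
House 3 music genre: only disco fits.
So: house 1 = volleyball/hiking/jazz, house 2 = hockey/dancing/country, house 3 = badminton/pottery/disco, house 4 = cricket/knitting/reggae.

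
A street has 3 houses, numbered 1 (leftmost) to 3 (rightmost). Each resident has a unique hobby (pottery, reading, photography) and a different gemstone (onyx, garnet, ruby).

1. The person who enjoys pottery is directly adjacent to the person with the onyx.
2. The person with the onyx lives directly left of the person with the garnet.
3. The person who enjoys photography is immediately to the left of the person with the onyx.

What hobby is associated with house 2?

Clue 3 places the person who enjoys photography in house 1.
From clue 3, the person with the onyx must be in house 2.
So house 1 gets ruby for gemstone.
House 3's gemstone must be garnet (nothing else left).
From clue 1, the person who enjoys pottery must be in house 3.
House 2 hobby: only reading fits.
So: house 1 = photography/ruby, house 2 = reading/onyx, house 3 = pottery/garnet.

reading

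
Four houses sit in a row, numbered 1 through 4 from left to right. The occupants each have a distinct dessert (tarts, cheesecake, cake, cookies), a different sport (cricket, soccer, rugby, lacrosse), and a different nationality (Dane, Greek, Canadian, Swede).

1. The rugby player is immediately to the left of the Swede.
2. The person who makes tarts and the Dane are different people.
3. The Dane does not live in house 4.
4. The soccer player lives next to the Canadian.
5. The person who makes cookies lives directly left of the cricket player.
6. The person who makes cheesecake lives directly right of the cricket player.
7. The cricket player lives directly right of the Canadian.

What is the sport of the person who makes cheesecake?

lacrosse

The only sport still possible for house 4 is lacrosse.
The person who makes cheesecake is narrowed to house 3 or 4; consider each.
Placing it in house 3 leads to a contradiction, so it's in house 4.
From clue 6, the cricket player must be in house 3.
The Canadian is in house 2 (clue 7).
The rugby player is in house 2 (clue 1).
Clue 1 places the Swede in house 3.
Clue 4: the soccer player is in house 1.
From clue 5, the person who makes cookies must be in house 2.
That leaves Greek as the nationality for house 4.
Clue 2: the person who makes tarts is in house 3.
That leaves cake as the dessert for house 1.
House 1 nationality: only Dane fits.
So: house 1 = cake/soccer/Dane, house 2 = cookies/rugby/Canadian, house 3 = tarts/cricket/Swede, house 4 = cheesecake/lacrosse/Greek.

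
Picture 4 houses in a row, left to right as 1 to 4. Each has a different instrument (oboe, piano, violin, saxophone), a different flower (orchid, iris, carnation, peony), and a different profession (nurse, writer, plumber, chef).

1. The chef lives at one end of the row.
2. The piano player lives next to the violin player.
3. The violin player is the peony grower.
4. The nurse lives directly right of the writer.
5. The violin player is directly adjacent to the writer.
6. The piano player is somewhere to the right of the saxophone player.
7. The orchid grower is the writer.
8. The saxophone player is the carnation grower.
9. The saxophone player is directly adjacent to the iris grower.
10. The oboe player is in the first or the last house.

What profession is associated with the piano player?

writer

The oboe player is narrowed to house 1 or 4; consider each.
Placing it in house 4 leads to a contradiction, so it's in house 1.
The piano player is narrowed to house 3 or 4; consider each.
Placing it in house 4 leads to a contradiction, so it's in house 3.
From clue 6, the saxophone player must be in house 2.
Clue 8: the carnation grower is in house 2.
House 4's instrument must be violin (nothing else left).
That leaves peony as the flower for house 4.
From clue 5, the writer must be in house 3.
Clue 7: the orchid grower is in house 3.
House 1's flower must be iris (nothing else left).
By clue 4, the nurse is in house 4.
The only profession still possible for house 1 is chef.
The only profession still possible for house 2 is plumber.
So: house 1 = oboe/iris/chef, house 2 = saxophone/carnation/plumber, house 3 = piano/orchid/writer, house 4 = violin/peony/nurse.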